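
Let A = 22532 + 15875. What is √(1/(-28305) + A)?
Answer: √3418961371430/9435 ≈ 195.98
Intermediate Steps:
A = 38407
√(1/(-28305) + A) = √(1/(-28305) + 38407) = √(-1/28305 + 38407) = √(1087110134/28305) = √3418961371430/9435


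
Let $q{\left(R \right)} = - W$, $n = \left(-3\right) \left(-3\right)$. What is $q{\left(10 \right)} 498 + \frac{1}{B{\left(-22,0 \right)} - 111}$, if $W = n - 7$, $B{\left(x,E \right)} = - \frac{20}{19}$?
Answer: $- \frac{2120503}{2129} \approx -996.01$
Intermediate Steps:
$n = 9$
$B{\left(x,E \right)} = - \frac{20}{19}$ ($B{\left(x,E \right)} = \left(-20\right) \frac{1}{19} = - \frac{20}{19}$)
$W = 2$ ($W = 9 - 7 = 2$)
$q{\left(R \right)} = -2$ ($q{\left(R \right)} = \left(-1\right) 2 = -2$)
$q{\left(10 \right)} 498 + \frac{1}{B{\left(-22,0 \right)} - 111} = \left(-2\right) 498 + \frac{1}{- \frac{20}{19} - 111} = -996 + \frac{1}{- \frac{2129}{19}} = -996 - \frac{19}{2129} = - \frac{2120503}{2129}$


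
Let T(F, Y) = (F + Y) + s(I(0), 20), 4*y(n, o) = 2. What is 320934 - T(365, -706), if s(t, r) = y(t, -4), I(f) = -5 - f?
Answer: 642549/2 ≈ 3.2127e+5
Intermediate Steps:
y(n, o) = ½ (y(n, o) = (¼)*2 = ½)
s(t, r) = ½
T(F, Y) = ½ + F + Y (T(F, Y) = (F + Y) + ½ = ½ + F + Y)
320934 - T(365, -706) = 320934 - (½ + 365 - 706) = 320934 - 1*(-681/2) = 320934 + 681/2 = 642549/2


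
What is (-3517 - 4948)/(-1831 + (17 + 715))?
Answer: 8465/1099 ≈ 7.7025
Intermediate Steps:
(-3517 - 4948)/(-1831 + (17 + 715)) = -8465/(-1831 + 732) = -8465/(-1099) = -8465*(-1/1099) = 8465/1099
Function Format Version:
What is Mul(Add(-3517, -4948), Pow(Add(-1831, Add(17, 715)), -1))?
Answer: Rational(8465, 1099) ≈ 7.7025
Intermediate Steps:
Mul(Add(-3517, -4948), Pow(Add(-1831, Add(17, 715)), -1)) = Mul(-8465, Pow(Add(-1831, 732), -1)) = Mul(-8465, Pow(-1099, -1)) = Mul(-8465, Rational(-1, 1099)) = Rational(8465, 1099)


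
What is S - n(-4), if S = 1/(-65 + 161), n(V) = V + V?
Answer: 769/96 ≈ 8.0104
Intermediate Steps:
n(V) = 2*V
S = 1/96 ≈ 0.010417
S - n(-4) = 1/96 - 2*(-4) = 1/96 - 1*(-8) = 1/96 + 8 = 769/96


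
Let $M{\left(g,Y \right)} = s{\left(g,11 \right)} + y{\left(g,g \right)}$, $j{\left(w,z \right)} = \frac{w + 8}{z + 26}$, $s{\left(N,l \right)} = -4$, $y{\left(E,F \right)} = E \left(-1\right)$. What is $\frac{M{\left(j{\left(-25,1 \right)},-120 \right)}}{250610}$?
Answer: $- \frac{91}{6766470} \approx -1.3449 \cdot 10^{-5}$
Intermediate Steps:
$y{\left(E,F \right)} = - E$
$j{\left(w,z \right)} = \frac{8 + w}{26 + z}$
$M{\left(g,Y \right)} = -4 - g$
$\frac{M{\left(j{\left(-25,1 \right)},-120 \right)}}{250610} = \frac{-4 - \frac{8 - 25}{26 + 1}}{250610} = \left(-4 - \frac{1}{27} \left(-17\right)\right) \frac{1}{250610} = \left(-4 - - \frac{17}{27}\right) \frac{1}{250610} = \left(-4 + \frac{17}{27}\right) \frac{1}{250610} = \left(- \frac{91}{27}\right) \frac{1}{250610} = - \frac{91}{6766470}$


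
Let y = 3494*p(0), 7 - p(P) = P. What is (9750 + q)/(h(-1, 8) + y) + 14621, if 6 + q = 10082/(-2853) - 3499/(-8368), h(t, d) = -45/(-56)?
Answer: 59764817682873343/4087489898934 ≈ 14621.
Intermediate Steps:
p(P) = 7 - P
h(t, d) = 45/56 (h(t, d) = -45*(-1/56) = 45/56)
y = 24458 (y = 3494*(7 - 1*0) = 3494*(7 + 0) = 3494*7 = 24458)
q = -217626953/23873904 (q = -6 + (10082/(-2853) - 3499/(-8368)) = -6 + (10082*(-1/2853) - 3499*(-1/8368)) = -6 + (-10082/2853 + 3499/8368) = -6 - 74383529/23873904 = -217626953/23873904 ≈ -9.1157)
(9750 + q)/(h(-1, 8) + y) + 14621 = (9750 - 217626953/23873904)/(45/56 + 24458) + 14621 = 232552937047/(23873904*(1369693/56)) + 14621 = (232552937047/23873904)*(56/1369693) + 14621 = 1627870559329/4087489898934 + 14621 = 59764817682873343/4087489898934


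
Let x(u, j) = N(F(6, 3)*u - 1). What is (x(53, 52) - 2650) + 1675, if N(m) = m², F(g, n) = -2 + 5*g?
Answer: 2198314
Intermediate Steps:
x(u, j) = (-1 + 28*u)² (x(u, j) = ((-2 + 5*6)*u - 1)² = ((-2 + 30)*u - 1)² = (28*u - 1)² = (-1 + 28*u)²)
(x(53, 52) - 2650) + 1675 = ((-1 + 28*53)² - 2650) + 1675 = ((-1 + 1484)² - 2650) + 1675 = (1483² - 2650) + 1675 = (2199289 - 2650) + 1675 = 2196639 + 1675 = 2198314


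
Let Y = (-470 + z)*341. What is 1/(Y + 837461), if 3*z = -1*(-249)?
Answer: 1/705494 ≈ 1.4174e-6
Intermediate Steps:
z = 83 (z = (-1*(-249))/3 = (⅓)*249 = 83)
Y = -131967 (Y = (-470 + 83)*341 = -387*341 = -131967)
1/(Y + 837461) = 1/(-131967 + 837461) = 1/705494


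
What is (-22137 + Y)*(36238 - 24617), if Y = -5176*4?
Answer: -497855261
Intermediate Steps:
Y = -20704
(-22137 + Y)*(36238 - 24617) = (-22137 - 20704)*(36238 - 24617) = -42841*11621 = -497855261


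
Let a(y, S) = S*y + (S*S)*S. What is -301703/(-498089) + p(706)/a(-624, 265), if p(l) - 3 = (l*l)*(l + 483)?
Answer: 300752357765518/9186885509585 ≈ 32.737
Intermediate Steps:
a(y, S) = S**3 + S*y (a(y, S) = S*y + S**2*S = S*y + S**3 = S**3 + S*y)
p(l) = 3 + l**2*(483 + l) (p(l) = 3 + (l*l)*(l + 483) = 3 + l**2*(483 + l))
-301703/(-498089) + p(706)/a(-624, 265) = -301703/(-498089) + (3 + 706**3 + 483*706**2)/((265*(-624 + 265**2))) = -301703*(-1/498089) + (3 + 351895816 + 483*498436)/((265*(-624 + 70225))) = 301703/498089 + (3 + 351895816 + 240744588)/((265*69601)) = 301703/498089 + 592640407/18444265 = 300752357765518/9186885509585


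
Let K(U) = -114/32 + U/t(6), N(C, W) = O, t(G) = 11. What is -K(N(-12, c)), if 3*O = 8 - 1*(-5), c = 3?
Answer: 1673/528 ≈ 3.1686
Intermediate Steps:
O = 13/3 (O = (8 - 1*(-5))/3 = (8 + 5)/3 = (⅓)*13 = 13/3 ≈ 4.3333)
N(C, W) = 13/3
K(U) = -57/16 + U/11 (K(U) = -114/32 + U/11 = -114*1/32 + U*(1/11) = -57/16 + U/11)
-K(N(-12, c)) = -(-57/16 + (1/11)*(13/3)) = -(-57/16 + 13/33) = -1*(-1673/528) = 1673/528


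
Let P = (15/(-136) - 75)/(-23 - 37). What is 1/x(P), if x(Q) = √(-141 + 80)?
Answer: -I*√61/61 ≈ -0.12804*I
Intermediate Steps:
P = 681/544 (P = (15*(-1/136) - 75)/(-60) = (-15/136 - 75)*(-1/60) = -10215/136*(-1/60) = 681/544 ≈ 1.2518)
x(Q) = I*√61 (x(Q) = √(-61) = I*√61)
1/x(P) = 1/(I*√61) = -I*√61/61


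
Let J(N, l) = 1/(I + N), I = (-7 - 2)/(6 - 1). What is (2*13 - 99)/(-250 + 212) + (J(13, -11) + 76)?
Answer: 83003/1064 ≈ 78.010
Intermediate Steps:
I = -9/5 ≈ -1.8000
J(N, l) = 1/(-9/5 + N)
(2*13 - 99)/(-250 + 212) + (J(13, -11) + 76) = (2*13 - 99)/(-250 + 212) + (5/(-9 + 5*13) + 76) = (26 - 99)/(-38) + (5/(-9 + 65) + 76) = -73*(-1/38) + (5/56 + 76) = 73/38 + (5*(1/56) + 76) = 73/38 + (5/56 + 76) = 73/38 + 4261/56 = 83003/1064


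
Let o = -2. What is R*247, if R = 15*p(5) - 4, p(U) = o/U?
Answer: -2470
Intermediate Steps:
p(U) = -2/U
R = -10 (R = 15*(-2/5) - 4 = -6 - 4 = -10)
R*247 = -10*247 = -2470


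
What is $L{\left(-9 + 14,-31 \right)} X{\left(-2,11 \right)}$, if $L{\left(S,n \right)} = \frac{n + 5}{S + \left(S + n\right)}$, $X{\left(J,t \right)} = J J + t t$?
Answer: $\frac{3250}{21} \approx 154.76$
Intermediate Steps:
$X{\left(J,t \right)} = J^{2} + t^{2}$
$L{\left(S,n \right)} = \frac{5 + n}{n + 2 S}$
$L{\left(-9 + 14,-31 \right)} X{\left(-2,11 \right)} = \frac{5 - 31}{-31 + 2 \left(-9 + 14\right)} \left(\left(-2\right)^{2} + 11^{2}\right) = \frac{1}{-31 + 2 \cdot 5} \left(-26\right) \left(4 + 121\right) = \frac{1}{-31 + 10} \left(-26\right) 125 = \frac{1}{-21} \left(-26\right) 125 = \left(- \frac{1}{21}\right) \left(-26\right) 125 = \frac{26}{21} \cdot 125 = \frac{3250}{21}$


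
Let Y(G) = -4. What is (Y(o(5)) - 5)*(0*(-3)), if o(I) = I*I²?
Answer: 0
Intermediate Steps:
o(I) = I³
(Y(o(5)) - 5)*(0*(-3)) = (-4 - 5)*(0*(-3)) = -9*0 = 0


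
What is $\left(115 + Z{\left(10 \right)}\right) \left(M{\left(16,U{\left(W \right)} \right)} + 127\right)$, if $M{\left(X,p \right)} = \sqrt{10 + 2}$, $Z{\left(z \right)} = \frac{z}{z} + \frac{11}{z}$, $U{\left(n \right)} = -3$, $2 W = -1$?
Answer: $\frac{148717}{10} + \frac{1171 \sqrt{3}}{5} \approx 15277.0$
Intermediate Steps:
$W = - \frac{1}{2}$ ($W = \frac{1}{2} \left(-1\right) = - \frac{1}{2} \approx -0.5$)
$Z{\left(z \right)} = 1 + \frac{11}{z}$
$M{\left(X,p \right)} = 2 \sqrt{3}$ ($M{\left(X,p \right)} = \sqrt{12} = 2 \sqrt{3}$)
$\left(115 + Z{\left(10 \right)}\right) \left(M{\left(16,U{\left(W \right)} \right)} + 127\right) = \left(115 + \frac{11 + 10}{10}\right) \left(2 \sqrt{3} + 127\right) = \left(115 + \frac{1}{10} \cdot 21\right) \left(127 + 2 \sqrt{3}\right) = \left(115 + \frac{21}{10}\right) \left(127 + 2 \sqrt{3}\right) = \frac{1171 \left(127 + 2 \sqrt{3}\right)}{10} = \frac{148717}{10} + \frac{1171 \sqrt{3}}{5}$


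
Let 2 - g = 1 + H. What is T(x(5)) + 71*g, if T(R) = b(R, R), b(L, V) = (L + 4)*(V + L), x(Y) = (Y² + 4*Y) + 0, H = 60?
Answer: 221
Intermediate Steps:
x(Y) = Y² + 4*Y
g = -59 (g = 2 - (1 + 60) = 2 - 1*61 = 2 - 61 = -59)
b(L, V) = (4 + L)*(L + V)
T(R) = 2*R² + 8*R (T(R) = R² + 4*R + 4*R + R*R = R² + 4*R + 4*R + R² = 2*R² + 8*R)
T(x(5)) + 71*g = 2*(5*(4 + 5))*(4 + 5*(4 + 5)) + 71*(-59) = 2*(5*9)*(4 + 5*9) - 4189 = 2*45*(4 + 45) - 4189 = 2*45*49 - 4189 = 4410 - 4189 = 221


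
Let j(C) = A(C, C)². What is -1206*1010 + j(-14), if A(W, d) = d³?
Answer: 6311476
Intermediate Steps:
j(C) = C⁶ (j(C) = (C³)² = C⁶)
-1206*1010 + j(-14) = -1206*1010 + (-14)⁶ = -1218060 + 7529536 = 6311476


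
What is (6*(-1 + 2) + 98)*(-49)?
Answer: -5096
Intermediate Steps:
(6*(-1 + 2) + 98)*(-49) = (6*1 + 98)*(-49) = (6 + 98)*(-49) = 104*(-49) = -5096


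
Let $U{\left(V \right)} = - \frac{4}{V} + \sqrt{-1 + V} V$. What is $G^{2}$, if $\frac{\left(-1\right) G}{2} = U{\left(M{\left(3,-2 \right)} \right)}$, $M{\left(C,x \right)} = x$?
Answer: $16 \left(1 - i \sqrt{3}\right)^{2} \approx -32.0 - 55.426 i$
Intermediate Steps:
$U{\left(V \right)} = - \frac{4}{V} + V \sqrt{-1 + V}$
$G = -4 + 4 i \sqrt{3}$ ($G = - 2 \left(- \frac{4}{-2} - 2 \sqrt{-1 - 2}\right) = - 2 \left(\left(-4\right) \left(- \frac{1}{2}\right) - 2 \sqrt{-3}\right) = - 2 \left(2 - 2 i \sqrt{3}\right) = -4 + 4 i \sqrt{3} \approx -4.0 + 6.9282 i$)
$G^{2} = \left(-4 + 4 i \sqrt{3}\right)^{2}$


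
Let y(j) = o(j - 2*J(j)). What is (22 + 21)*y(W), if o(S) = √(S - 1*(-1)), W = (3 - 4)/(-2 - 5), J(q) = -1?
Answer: 43*√154/7 ≈ 76.231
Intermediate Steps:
W = ⅐ (W = -1/(-7) = -1*(-⅐) = ⅐ ≈ 0.14286)
o(S) = √(1 + S) (o(S) = √(S + 1) = √(1 + S))
y(j) = √(3 + j) (y(j) = √(1 + (j - 2*(-1))) = √(1 + (j + 2)) = √(1 + (2 + j)) = √(3 + j))
(22 + 21)*y(W) = (22 + 21)*√(3 + ⅐) = 43*√(22/7) = 43*(√154/7) = 43*√154/7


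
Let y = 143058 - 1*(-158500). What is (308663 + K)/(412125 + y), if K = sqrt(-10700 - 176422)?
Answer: 308663/713683 + I*sqrt(187122)/713683 ≈ 0.43249 + 0.00060612*I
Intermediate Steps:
K = I*sqrt(187122) (K = sqrt(-187122) = I*sqrt(187122) ≈ 432.58*I)
y = 301558 (y = 143058 + 158500 = 301558)
(308663 + K)/(412125 + y) = (308663 + I*sqrt(187122))/(412125 + 301558) = (308663 + I*sqrt(187122))/713683 = (308663 + I*sqrt(187122))*(1/713683) = 308663/713683 + I*sqrt(187122)/713683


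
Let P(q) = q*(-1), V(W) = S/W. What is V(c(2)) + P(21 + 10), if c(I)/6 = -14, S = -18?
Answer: -431/14 ≈ -30.786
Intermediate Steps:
c(I) = -84 (c(I) = 6*(-14) = -84)
V(W) = -18/W
P(q) = -q
V(c(2)) + P(21 + 10) = -18/(-84) - (21 + 10) = -18*(-1/84) - 1*31 = 3/14 - 31 = -431/14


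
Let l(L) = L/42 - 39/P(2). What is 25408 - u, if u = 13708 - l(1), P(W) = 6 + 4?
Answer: 1228093/105 ≈ 11696.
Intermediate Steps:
P(W) = 10
l(L) = -39/10 + L/42 (l(L) = L/42 - 39/10 = -39/10 + L/42)
u = 1439747/105 (u = 13708 - (-39/10 + (1/42)*1) = 13708 - (-39/10 + 1/42) = 13708 - 1*(-407/105) = 13708 + 407/105 = 1439747/105 ≈ 13712.)
25408 - u = 25408 - 1*1439747/105 = 25408 - 1439747/105 = 1228093/105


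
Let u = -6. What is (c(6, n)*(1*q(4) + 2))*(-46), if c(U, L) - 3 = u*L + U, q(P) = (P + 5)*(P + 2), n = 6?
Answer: 69552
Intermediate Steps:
q(P) = (2 + P)*(5 + P) (q(P) = (5 + P)*(2 + P) = (2 + P)*(5 + P))
c(U, L) = 3 + U - 6*L (c(U, L) = 3 + (-6*L + U) = 3 + (U - 6*L) = 3 + U - 6*L)
(c(6, n)*(1*q(4) + 2))*(-46) = ((3 + 6 - 6*6)*(1*(10 + 4² + 7*4) + 2))*(-46) = ((3 + 6 - 36)*(1*(10 + 16 + 28) + 2))*(-46) = -27*(1*54 + 2)*(-46) = -27*(54 + 2)*(-46) = -27*56*(-46) = -1512*(-46) = 69552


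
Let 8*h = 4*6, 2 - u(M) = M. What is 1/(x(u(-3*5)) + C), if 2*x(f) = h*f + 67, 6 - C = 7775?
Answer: -1/7710 ≈ -0.00012970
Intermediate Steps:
u(M) = 2 - M
h = 3 (h = (4*6)/8 = (⅛)*24 = 3)
C = -7769 (C = 6 - 1*7775 = 6 - 7775 = -7769)
x(f) = 67/2 + 3*f/2 (x(f) = (3*f + 67)/2 = (67 + 3*f)/2 = 67/2 + 3*f/2)
1/(x(u(-3*5)) + C) = 1/((67/2 + 3*(2 - (-3)*5)/2) - 7769) = 1/((67/2 + 3*(2 - 1*(-15))/2) - 7769) = 1/((67/2 + 3*(2 + 15)/2) - 7769) = 1/((67/2 + (3/2)*17) - 7769) = 1/((67/2 + 51/2) - 7769) = 1/(59 - 7769) = 1/(-7710) = -1/7710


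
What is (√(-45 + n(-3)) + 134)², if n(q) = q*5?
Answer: 17896 + 536*I*√15 ≈ 17896.0 + 2075.9*I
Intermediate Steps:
n(q) = 5*q
(√(-45 + n(-3)) + 134)² = (√(-45 + 5*(-3)) + 134)² = (√(-45 - 15) + 134)² = (√(-60) + 134)² = (2*I*√15 + 134)² = (134 + 2*I*√15)²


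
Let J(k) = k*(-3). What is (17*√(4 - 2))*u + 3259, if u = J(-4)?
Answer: 3259 + 204*√2 ≈ 3547.5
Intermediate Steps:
J(k) = -3*k
u = 12 (u = -3*(-4) = 12)
(17*√(4 - 2))*u + 3259 = (17*√(4 - 2))*12 + 3259 = (17*√2)*12 + 3259 = 204*√2 + 3259 = 3259 + 204*√2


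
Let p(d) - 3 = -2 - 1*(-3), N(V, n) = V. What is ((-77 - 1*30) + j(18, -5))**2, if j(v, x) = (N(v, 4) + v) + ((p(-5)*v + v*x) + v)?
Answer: 5041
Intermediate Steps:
p(d) = 4 (p(d) = 3 + (-2 - 1*(-3)) = 3 + (-2 + 3) = 3 + 1 = 4)
j(v, x) = 7*v + v*x (j(v, x) = (v + v) + ((4*v + v*x) + v) = 2*v + (5*v + v*x) = 7*v + v*x)
((-77 - 1*30) + j(18, -5))**2 = ((-77 - 1*30) + 18*(7 - 5))**2 = ((-77 - 30) + 18*2)**2 = (-107 + 36)**2 = (-71)**2 = 5041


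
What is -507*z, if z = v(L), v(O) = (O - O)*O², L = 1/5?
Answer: 0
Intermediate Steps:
L = ⅕ ≈ 0.20000
v(O) = 0 (v(O) = 0*O² = 0)
z = 0
-507*z = -507*0 = 0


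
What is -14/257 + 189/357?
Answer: 2075/4369 ≈ 0.47494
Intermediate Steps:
-14/257 + 189/357 = -14*1/257 + 189*(1/357) = -14/257 + 9/17 = 2075/4369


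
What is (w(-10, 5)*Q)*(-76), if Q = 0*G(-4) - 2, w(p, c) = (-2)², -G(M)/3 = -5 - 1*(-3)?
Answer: 608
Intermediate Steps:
G(M) = 6 (G(M) = -3*(-5 - 1*(-3)) = -3*(-5 + 3) = -3*(-2) = 6)
w(p, c) = 4
Q = -2 (Q = 0*6 - 2 = 0 - 2 = -2)
(w(-10, 5)*Q)*(-76) = (4*(-2))*(-76) = -8*(-76) = 608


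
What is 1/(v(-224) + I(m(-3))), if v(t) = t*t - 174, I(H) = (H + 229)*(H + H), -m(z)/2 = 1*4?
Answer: 1/46466 ≈ 2.1521e-5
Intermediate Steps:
m(z) = -8 (m(z) = -2*4 = -8)
I(H) = 2*H*(229 + H) (I(H) = (229 + H)*(2*H) = 2*H*(229 + H))
v(t) = -174 + t² (v(t) = t² - 174 = -174 + t²)
1/(v(-224) + I(m(-3))) = 1/((-174 + (-224)²) + 2*(-8)*(229 - 8)) = 1/((-174 + 50176) + 2*(-8)*221) = 1/(50002 - 3536) = 1/46466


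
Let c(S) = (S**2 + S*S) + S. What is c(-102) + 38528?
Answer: 59234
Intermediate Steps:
c(S) = S + 2*S**2 (c(S) = (S**2 + S**2) + S = 2*S**2 + S = S + 2*S**2)
c(-102) + 38528 = -102*(1 + 2*(-102)) + 38528 = -102*(1 - 204) + 38528 = -102*(-203) + 38528 = 20706 + 38528 = 59234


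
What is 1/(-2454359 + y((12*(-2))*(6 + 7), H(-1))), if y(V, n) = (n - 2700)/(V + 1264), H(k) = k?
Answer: -952/2336552469 ≈ -4.0744e-7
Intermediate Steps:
y(V, n) = (-2700 + n)/(1264 + V)
1/(-2454359 + y((12*(-2))*(6 + 7), H(-1))) = 1/(-2454359 + (-2700 - 1)/(1264 + (12*(-2))*(6 + 7))) = 1/(-2454359 - 2701/(1264 - 24*13)) = 1/(-2454359 - 2701/(1264 - 312)) = 1/(-2454359 - 2701/952) = 1/(-2336552469/952) = -952/2336552469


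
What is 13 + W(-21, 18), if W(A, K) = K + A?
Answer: 10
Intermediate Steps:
W(A, K) = A + K
13 + W(-21, 18) = 13 + (-21 + 18) = 13 - 3 = 10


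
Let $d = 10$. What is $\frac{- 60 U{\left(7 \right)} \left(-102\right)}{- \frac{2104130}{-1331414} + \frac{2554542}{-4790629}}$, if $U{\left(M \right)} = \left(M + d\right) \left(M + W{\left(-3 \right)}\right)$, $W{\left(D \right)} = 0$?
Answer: $\frac{331799713219500120}{477068086813} \approx 6.955 \cdot 10^{5}$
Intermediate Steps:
$U{\left(M \right)} = M \left(10 + M\right)$ ($U{\left(M \right)} = \left(M + 10\right) \left(M + 0\right) = \left(10 + M\right) M = M \left(10 + M\right)$)
$\frac{- 60 U{\left(7 \right)} \left(-102\right)}{- \frac{2104130}{-1331414} + \frac{2554542}{-4790629}} = \frac{- 60 \cdot 7 \left(10 + 7\right) \left(-102\right)}{- \frac{2104130}{-1331414} + \frac{2554542}{-4790629}} = \frac{- 60 \cdot 7 \cdot 17 \left(-102\right)}{\left(-2104130\right) \left(- \frac{1}{1331414}\right) + 2554542 \left(- \frac{1}{4790629}\right)} = \frac{\left(-60\right) 119 \left(-102\right)}{\frac{150295}{95101} - \frac{2554542}{4790629}} = \frac{\left(-7140\right) \left(-102\right)}{\frac{477068086813}{455593608529}} = 728280 \cdot \frac{455593608529}{477068086813} = \frac{331799713219500120}{477068086813}$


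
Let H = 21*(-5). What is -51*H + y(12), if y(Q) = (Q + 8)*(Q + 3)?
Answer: 5655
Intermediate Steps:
y(Q) = (3 + Q)*(8 + Q) (y(Q) = (8 + Q)*(3 + Q) = (3 + Q)*(8 + Q))
H = -105
-51*H + y(12) = -51*(-105) + (24 + 12² + 11*12) = 5355 + (24 + 144 + 132) = 5355 + 300 = 5655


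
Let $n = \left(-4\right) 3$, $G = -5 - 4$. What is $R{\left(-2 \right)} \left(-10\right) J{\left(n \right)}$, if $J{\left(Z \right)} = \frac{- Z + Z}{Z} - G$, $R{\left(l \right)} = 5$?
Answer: $-450$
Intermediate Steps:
$G = -9$
$n = -12$
$J{\left(Z \right)} = 9$ ($J{\left(Z \right)} = \frac{- Z + Z}{Z} - -9 = \frac{0}{Z} + 9 = 0 + 9 = 9$)
$R{\left(-2 \right)} \left(-10\right) J{\left(n \right)} = 5 \left(-10\right) 9 = \left(-50\right) 9 = -450$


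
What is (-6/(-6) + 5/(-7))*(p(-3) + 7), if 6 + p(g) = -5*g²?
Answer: -88/7 ≈ -12.571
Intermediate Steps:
p(g) = -6 - 5*g²
(-6/(-6) + 5/(-7))*(p(-3) + 7) = (-6/(-6) + 5/(-7))*((-6 - 5*(-3)²) + 7) = (-6*(-⅙) + 5*(-⅐))*((-6 - 5*9) + 7) = (1 - 5/7)*((-6 - 45) + 7) = 2*(-51 + 7)/7 = (2/7)*(-44) = -88/7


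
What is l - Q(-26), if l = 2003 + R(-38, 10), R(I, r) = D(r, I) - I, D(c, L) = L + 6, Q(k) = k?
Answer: 2035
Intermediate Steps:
D(c, L) = 6 + L
R(I, r) = 6 (R(I, r) = (6 + I) - I = 6)
l = 2009 (l = 2003 + 6 = 2009)
l - Q(-26) = 2009 - 1*(-26) = 2009 + 26 = 2035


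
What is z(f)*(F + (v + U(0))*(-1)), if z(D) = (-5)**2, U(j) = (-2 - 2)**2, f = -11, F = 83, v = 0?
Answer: 1675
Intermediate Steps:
U(j) = 16 (U(j) = (-4)**2 = 16)
z(D) = 25
z(f)*(F + (v + U(0))*(-1)) = 25*(83 + (0 + 16)*(-1)) = 25*(83 + 16*(-1)) = 25*(83 - 16) = 25*67 = 1675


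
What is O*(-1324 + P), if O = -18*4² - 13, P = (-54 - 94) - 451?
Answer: 578823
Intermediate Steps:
P = -599 (P = -148 - 451 = -599)
O = -301 (O = -18*16 - 13 = -288 - 13 = -301)
O*(-1324 + P) = -301*(-1324 - 599) = -301*(-1923) = 578823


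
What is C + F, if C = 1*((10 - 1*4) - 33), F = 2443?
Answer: 2416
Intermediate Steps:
C = -27 (C = 1*((10 - 4) - 33) = 1*(6 - 33) = 1*(-27) = -27)
C + F = -27 + 2443 = 2416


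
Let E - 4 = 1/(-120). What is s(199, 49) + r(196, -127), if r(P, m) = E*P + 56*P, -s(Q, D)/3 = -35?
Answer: 355901/30 ≈ 11863.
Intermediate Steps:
E = 479/120 (E = 4 + 1/(-120) = 4 - 1/120 = 479/120 ≈ 3.9917)
s(Q, D) = 105 (s(Q, D) = -3*(-35) = 105)
r(P, m) = 7199*P/120 (r(P, m) = 479*P/120 + 56*P = 7199*P/120)
s(199, 49) + r(196, -127) = 105 + (7199/120)*196 = 105 + 352751/30 = 355901/30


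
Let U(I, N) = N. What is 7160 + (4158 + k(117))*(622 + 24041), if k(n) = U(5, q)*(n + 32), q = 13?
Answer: 150328145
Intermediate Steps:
k(n) = 416 + 13*n (k(n) = 13*(n + 32) = 13*(32 + n) = 416 + 13*n)
7160 + (4158 + k(117))*(622 + 24041) = 7160 + (4158 + (416 + 13*117))*(622 + 24041) = 7160 + (4158 + (416 + 1521))*24663 = 7160 + (4158 + 1937)*24663 = 7160 + 6095*24663 = 7160 + 150320985 = 150328145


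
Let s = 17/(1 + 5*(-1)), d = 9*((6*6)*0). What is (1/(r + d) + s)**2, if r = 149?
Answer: 6395841/355216 ≈ 18.005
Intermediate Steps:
d = 0 (d = 9*(36*0) = 9*0 = 0)
s = -17/4 (s = 17/(1 - 5) = 17/(-4) = 17*(-1/4) = -17/4 ≈ -4.2500)
(1/(r + d) + s)**2 = (1/(149 + 0) - 17/4)**2 = (1/149 - 17/4)**2 = (-2529/596)**2 = 6395841/355216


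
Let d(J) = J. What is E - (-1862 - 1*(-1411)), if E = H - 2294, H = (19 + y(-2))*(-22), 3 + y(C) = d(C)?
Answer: -2151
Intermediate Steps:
y(C) = -3 + C
H = -308 (H = (19 + (-3 - 2))*(-22) = (19 - 5)*(-22) = 14*(-22) = -308)
E = -2602 (E = -308 - 2294 = -2602)
E - (-1862 - 1*(-1411)) = -2602 - (-1862 - 1*(-1411)) = -2602 - (-1862 + 1411) = -2602 - 1*(-451) = -2602 + 451 = -2151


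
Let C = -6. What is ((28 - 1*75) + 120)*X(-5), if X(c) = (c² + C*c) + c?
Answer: 3650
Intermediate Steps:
X(c) = c² - 5*c (X(c) = (c² - 6*c) + c = c² - 5*c)
((28 - 1*75) + 120)*X(-5) = ((28 - 1*75) + 120)*(-5*(-5 - 5)) = ((28 - 75) + 120)*(-5*(-10)) = (-47 + 120)*50 = 73*50 = 3650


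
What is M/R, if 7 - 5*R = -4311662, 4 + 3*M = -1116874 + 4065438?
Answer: 14742800/12935007 ≈ 1.1398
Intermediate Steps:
M = 2948560/3 (M = -4/3 + (-1116874 + 4065438)/3 = -4/3 + (⅓)*2948564 = -4/3 + 2948564/3 = 2948560/3 ≈ 9.8285e+5)
R = 4311669/5 (R = 7/5 - ⅕*(-4311662) = 7/5 + 4311662/5 = 4311669/5 ≈ 8.6233e+5)
M/R = 2948560/(3*(4311669/5)) = (2948560/3)*(5/4311669) = 14742800/12935007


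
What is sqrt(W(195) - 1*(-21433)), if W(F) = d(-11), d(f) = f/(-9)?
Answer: 2*sqrt(48227)/3 ≈ 146.40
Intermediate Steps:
d(f) = -f/9 (d(f) = f*(-1/9) = -f/9)
W(F) = 11/9 (W(F) = -1/9*(-11) = 11/9)
sqrt(W(195) - 1*(-21433)) = sqrt(11/9 - 1*(-21433)) = sqrt(11/9 + 21433) = sqrt(192908/9) = 2*sqrt(48227)/3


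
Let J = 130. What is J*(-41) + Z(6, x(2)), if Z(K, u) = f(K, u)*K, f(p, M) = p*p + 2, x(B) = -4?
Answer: -5102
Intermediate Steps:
f(p, M) = 2 + p² (f(p, M) = p² + 2 = 2 + p²)
Z(K, u) = K*(2 + K²) (Z(K, u) = (2 + K²)*K = K*(2 + K²))
J*(-41) + Z(6, x(2)) = 130*(-41) + 6*(2 + 6²) = -5330 + 6*(2 + 36) = -5330 + 6*38 = -5330 + 228 = -5102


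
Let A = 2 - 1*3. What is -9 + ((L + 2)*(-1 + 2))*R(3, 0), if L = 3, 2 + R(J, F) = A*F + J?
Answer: -4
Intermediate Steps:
A = -1 (A = 2 - 3 = -1)
R(J, F) = -2 + J - F (R(J, F) = -2 + (-F + J) = -2 + (J - F) = -2 + J - F)
-9 + ((L + 2)*(-1 + 2))*R(3, 0) = -9 + ((3 + 2)*(-1 + 2))*(-2 + 3 - 1*0) = -9 + (5*1)*(-2 + 3 + 0) = -9 + 5*1 = -9 + 5 = -4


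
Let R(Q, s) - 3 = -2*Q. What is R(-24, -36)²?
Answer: 2601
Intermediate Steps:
R(Q, s) = 3 - 2*Q
R(-24, -36)² = (3 - 2*(-24))² = (3 + 48)² = 51² = 2601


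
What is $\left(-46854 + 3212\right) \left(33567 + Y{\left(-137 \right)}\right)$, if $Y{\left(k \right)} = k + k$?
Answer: $-1452973106$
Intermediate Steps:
$Y{\left(k \right)} = 2 k$
$\left(-46854 + 3212\right) \left(33567 + Y{\left(-137 \right)}\right) = \left(-46854 + 3212\right) \left(33567 + 2 \left(-137\right)\right) = - 43642 \left(33567 - 274\right) = \left(-43642\right) 33293 = -1452973106$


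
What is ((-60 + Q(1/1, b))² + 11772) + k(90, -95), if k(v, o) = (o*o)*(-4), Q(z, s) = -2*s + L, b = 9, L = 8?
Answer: -19428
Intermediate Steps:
Q(z, s) = 8 - 2*s (Q(z, s) = -2*s + 8 = 8 - 2*s)
k(v, o) = -4*o² (k(v, o) = o²*(-4) = -4*o²)
((-60 + Q(1/1, b))² + 11772) + k(90, -95) = ((-60 + (8 - 2*9))² + 11772) - 4*(-95)² = ((-60 + (8 - 18))² + 11772) - 4*9025 = ((-60 - 10)² + 11772) - 36100 = ((-70)² + 11772) - 36100 = (4900 + 11772) - 36100 = 16672 - 36100 = -19428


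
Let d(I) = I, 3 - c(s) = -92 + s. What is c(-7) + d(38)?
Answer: 140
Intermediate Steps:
c(s) = 95 - s (c(s) = 3 - (-92 + s) = 3 + (92 - s) = 95 - s)
c(-7) + d(38) = (95 - 1*(-7)) + 38 = (95 + 7) + 38 = 102 + 38 = 140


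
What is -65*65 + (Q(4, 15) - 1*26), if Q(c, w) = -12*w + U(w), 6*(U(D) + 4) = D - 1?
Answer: -13298/3 ≈ -4432.7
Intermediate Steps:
U(D) = -25/6 + D/6 (U(D) = -4 + (D - 1)/6 = -4 + (-1 + D)/6 = -4 + (-⅙ + D/6) = -25/6 + D/6)
Q(c, w) = -25/6 - 71*w/6 (Q(c, w) = -12*w + (-25/6 + w/6) = -25/6 - 71*w/6)
-65*65 + (Q(4, 15) - 1*26) = -65*65 + ((-25/6 - 71/6*15) - 1*26) = -4225 + ((-25/6 - 355/2) - 26) = -4225 + (-545/3 - 26) = -4225 - 623/3 = -13298/3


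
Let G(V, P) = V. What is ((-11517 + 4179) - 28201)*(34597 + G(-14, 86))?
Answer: -1229045237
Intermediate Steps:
((-11517 + 4179) - 28201)*(34597 + G(-14, 86)) = ((-11517 + 4179) - 28201)*(34597 - 14) = (-7338 - 28201)*34583 = -35539*34583 = -1229045237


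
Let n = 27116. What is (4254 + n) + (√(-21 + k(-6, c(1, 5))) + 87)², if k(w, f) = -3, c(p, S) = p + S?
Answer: 38915 + 348*I*√6 ≈ 38915.0 + 852.42*I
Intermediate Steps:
c(p, S) = S + p
(4254 + n) + (√(-21 + k(-6, c(1, 5))) + 87)² = (4254 + 27116) + (√(-21 - 3) + 87)² = 31370 + (√(-24) + 87)² = 31370 + (2*I*√6 + 87)² = 31370 + (87 + 2*I*√6)²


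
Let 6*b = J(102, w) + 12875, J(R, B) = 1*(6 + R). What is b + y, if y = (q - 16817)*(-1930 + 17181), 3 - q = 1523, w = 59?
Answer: -1677932539/6 ≈ -2.7966e+8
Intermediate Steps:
J(R, B) = 6 + R
b = 12983/6 (b = ((6 + 102) + 12875)/6 = (108 + 12875)/6 = (1/6)*12983 = 12983/6 ≈ 2163.8)
q = -1520 (q = 3 - 1*1523 = 3 - 1523 = -1520)
y = -279657587 (y = (-1520 - 16817)*(-1930 + 17181) = -18337*15251 = -279657587)
b + y = 12983/6 - 279657587 = -1677932539/6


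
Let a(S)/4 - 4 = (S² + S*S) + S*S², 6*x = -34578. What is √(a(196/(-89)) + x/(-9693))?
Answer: √922154807685911/8530917 ≈ 3.5596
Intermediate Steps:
x = -5763 (x = (⅙)*(-34578) = -5763)
a(S) = 16 + 4*S³ + 8*S² (a(S) = 16 + 4*((S² + S*S) + S*S²) = 16 + 4*((S² + S²) + S³) = 16 + 4*(2*S² + S³) = 16 + 4*(S³ + 2*S²) = 16 + (4*S³ + 8*S²) = 16 + 4*S³ + 8*S²)
√(a(196/(-89)) + x/(-9693)) = √((16 + 4*(196/(-89))³ + 8*(196/(-89))²) - 5763/(-9693)) = √((16 + 4*(196*(-1/89))³ + 8*(196*(-1/89))²) - 5763*(-1/9693)) = √((16 + 4*(-196/89)³ + 8*(-196/89)²) + 1921/3231) = √((16 + 4*(-7529536/704969) + 8*(38416/7921)) + 1921/3231) = √((16 - 30118144/704969 + 307328/7921) + 1921/3231) = √(8513552/704969 + 1921/3231) = √(28861531961/2277754839) = √922154807685911/8530917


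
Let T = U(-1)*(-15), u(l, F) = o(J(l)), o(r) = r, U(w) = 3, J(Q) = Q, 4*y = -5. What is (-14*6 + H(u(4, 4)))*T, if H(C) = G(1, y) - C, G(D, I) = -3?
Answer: 4095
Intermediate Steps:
y = -5/4 (y = (¼)*(-5) = -5/4 ≈ -1.2500)
u(l, F) = l
H(C) = -3 - C
T = -45 (T = 3*(-15) = -45)
(-14*6 + H(u(4, 4)))*T = (-14*6 + (-3 - 1*4))*(-45) = (-84 + (-3 - 4))*(-45) = (-84 - 7)*(-45) = -91*(-45) = 4095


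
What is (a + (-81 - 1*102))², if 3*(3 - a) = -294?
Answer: 6724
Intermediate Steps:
a = 101 (a = 3 - ⅓*(-294) = 3 + 98 = 101)
(a + (-81 - 1*102))² = (101 + (-81 - 1*102))² = (101 + (-81 - 102))² = (101 - 183)² = (-82)² = 6724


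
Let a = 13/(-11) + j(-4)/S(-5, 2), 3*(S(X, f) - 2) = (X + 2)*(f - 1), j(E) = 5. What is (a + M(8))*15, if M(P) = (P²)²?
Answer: 676470/11 ≈ 61497.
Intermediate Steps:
S(X, f) = 2 + (-1 + f)*(2 + X)/3 (S(X, f) = 2 + ((X + 2)*(f - 1))/3 = 2 + ((2 + X)*(-1 + f))/3 = 2 + ((-1 + f)*(2 + X))/3 = 2 + (-1 + f)*(2 + X)/3)
M(P) = P⁴
a = 42/11 (a = 13/(-11) + 5/(4/3 - ⅓*(-5) + (⅔)*2 + (⅓)*(-5)*2) = 13*(-1/11) + 5/(4/3 + 5/3 + 4/3 - 10/3) = -13/11 + 5/1 = -13/11 + 5*1 = -13/11 + 5 = 42/11 ≈ 3.8182)
(a + M(8))*15 = (42/11 + 8⁴)*15 = (42/11 + 4096)*15 = (45098/11)*15 = 676470/11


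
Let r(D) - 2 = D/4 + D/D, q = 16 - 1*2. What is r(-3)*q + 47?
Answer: 157/2 ≈ 78.500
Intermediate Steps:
q = 14 (q = 16 - 2 = 14)
r(D) = 3 + D/4 (r(D) = 2 + (D/4 + D/D) = 2 + (D*(¼) + 1) = 2 + (D/4 + 1) = 2 + (1 + D/4) = 3 + D/4)
r(-3)*q + 47 = (3 + (¼)*(-3))*14 + 47 = (3 - ¾)*14 + 47 = (9/4)*14 + 47 = 63/2 + 47 = 157/2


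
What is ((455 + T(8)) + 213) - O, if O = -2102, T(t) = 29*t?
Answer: 3002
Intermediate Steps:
((455 + T(8)) + 213) - O = ((455 + 29*8) + 213) - 1*(-2102) = ((455 + 232) + 213) + 2102 = (687 + 213) + 2102 = 900 + 2102 = 3002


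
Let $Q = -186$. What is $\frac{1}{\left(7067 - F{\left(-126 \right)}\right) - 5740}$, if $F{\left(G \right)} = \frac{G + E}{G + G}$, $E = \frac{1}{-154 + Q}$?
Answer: $\frac{85680}{113654519} \approx 0.00075386$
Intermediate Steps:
$E = - \frac{1}{340}$ ($E = \frac{1}{-154 - 186} = \frac{1}{-340} = - \frac{1}{340} \approx -0.0029412$)
$F{\left(G \right)} = \frac{- \frac{1}{340} + G}{2 G}$ ($F{\left(G \right)} = \frac{G - \frac{1}{340}}{G + G} = \frac{- \frac{1}{340} + G}{2 G}$)
$\frac{1}{\left(7067 - F{\left(-126 \right)}\right) - 5740} = \frac{1}{\left(7067 - \frac{-1 + 340 \left(-126\right)}{680 \left(-126\right)}\right) - 5740} = \frac{1}{\left(7067 - \frac{1}{680} \left(- \frac{1}{126}\right) \left(-1 - 42840\right)\right) - 5740} = \frac{1}{\left(7067 - \frac{1}{680} \left(- \frac{1}{126}\right) \left(-42841\right)\right) - 5740} = \frac{1}{\left(7067 - \frac{42841}{85680}\right) - 5740} = \frac{1}{\frac{605457719}{85680} - 5740} = \frac{1}{\frac{113654519}{85680}} = \frac{85680}{113654519}$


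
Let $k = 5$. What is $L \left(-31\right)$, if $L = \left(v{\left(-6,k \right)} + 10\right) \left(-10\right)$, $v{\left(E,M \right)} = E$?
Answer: $1240$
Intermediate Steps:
$L = -40$ ($L = \left(-6 + 10\right) \left(-10\right) = 4 \left(-10\right) = -40$)
$L \left(-31\right) = \left(-40\right) \left(-31\right) = 1240$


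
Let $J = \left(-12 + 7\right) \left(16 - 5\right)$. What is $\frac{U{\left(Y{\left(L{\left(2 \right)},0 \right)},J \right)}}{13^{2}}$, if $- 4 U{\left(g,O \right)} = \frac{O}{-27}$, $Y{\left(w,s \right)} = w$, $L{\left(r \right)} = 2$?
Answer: $- \frac{55}{18252} \approx -0.0030134$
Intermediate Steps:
$J = -55$ ($J = \left(-5\right) 11 = -55$)
$U{\left(g,O \right)} = \frac{O}{108}$ ($U{\left(g,O \right)} = - \frac{O \frac{1}{-27}}{4} = - \frac{O \left(- \frac{1}{27}\right)}{4} = - \frac{\left(- \frac{1}{27}\right) O}{4} = \frac{O}{108}$)
$\frac{U{\left(Y{\left(L{\left(2 \right)},0 \right)},J \right)}}{13^{2}} = \frac{\frac{1}{108} \left(-55\right)}{13^{2}} = - \frac{55}{108 \cdot 169} = \left(- \frac{55}{108}\right) \frac{1}{169} = - \frac{55}{18252}$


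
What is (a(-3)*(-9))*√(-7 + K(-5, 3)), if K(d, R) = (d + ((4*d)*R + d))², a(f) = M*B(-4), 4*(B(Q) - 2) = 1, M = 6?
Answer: -243*√4893/2 ≈ -8498.9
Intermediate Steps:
B(Q) = 9/4 (B(Q) = 2 + (¼)*1 = 2 + ¼ = 9/4)
a(f) = 27/2 (a(f) = 6*(9/4) = 27/2)
K(d, R) = (2*d + 4*R*d)² (K(d, R) = (d + (4*R*d + d))² = (d + (d + 4*R*d))² = (2*d + 4*R*d)²)
(a(-3)*(-9))*√(-7 + K(-5, 3)) = ((27/2)*(-9))*√(-7 + 4*(-5)²*(1 + 2*3)²) = -243*√(-7 + 4*25*(1 + 6)²)/2 = -243*√(-7 + 4*25*7²)/2 = -243*√(-7 + 4*25*49)/2 = -243*√(-7 + 4900)/2 = -243*√4893/2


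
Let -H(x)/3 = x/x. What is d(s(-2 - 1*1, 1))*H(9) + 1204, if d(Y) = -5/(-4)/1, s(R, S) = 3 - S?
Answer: 4801/4 ≈ 1200.3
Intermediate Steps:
H(x) = -3 (H(x) = -3*x/x = -3*1 = -3)
d(Y) = 5/4 (d(Y) = -5*(-1/4)*1 = (5/4)*1 = 5/4)
d(s(-2 - 1*1, 1))*H(9) + 1204 = (5/4)*(-3) + 1204 = -15/4 + 1204 = 4801/4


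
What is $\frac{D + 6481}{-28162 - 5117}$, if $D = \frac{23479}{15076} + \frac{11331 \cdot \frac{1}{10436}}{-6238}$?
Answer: $- \frac{1590566883518431}{8165369570676168} \approx -0.19479$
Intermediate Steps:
$D = \frac{382076656679}{245361025592}$ ($D = 23479 \cdot \frac{1}{15076} + 11331 \cdot \frac{1}{10436} \left(- \frac{1}{6238}\right) = \frac{23479}{15076} + \frac{11331}{10436} \left(- \frac{1}{6238}\right) = \frac{23479}{15076} - \frac{11331}{65099768} = \frac{382076656679}{245361025592} \approx 1.5572$)
$\frac{D + 6481}{-28162 - 5117} = \frac{\frac{382076656679}{245361025592} + 6481}{-28162 - 5117} = \frac{1590566883518431}{245361025592 \left(-33279\right)} = \frac{1590566883518431}{245361025592} \left(- \frac{1}{33279}\right) = - \frac{1590566883518431}{8165369570676168}$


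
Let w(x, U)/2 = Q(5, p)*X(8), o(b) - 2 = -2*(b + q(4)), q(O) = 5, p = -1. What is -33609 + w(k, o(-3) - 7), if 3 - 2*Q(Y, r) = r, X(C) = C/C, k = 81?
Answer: -33605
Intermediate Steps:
X(C) = 1
Q(Y, r) = 3/2 - r/2
o(b) = -8 - 2*b (o(b) = 2 - 2*(b + 5) = 2 - 2*(5 + b) = 2 + (-10 - 2*b) = -8 - 2*b)
w(x, U) = 4 (w(x, U) = 2*((3/2 - 1/2*(-1))*1) = 2*((3/2 + 1/2)*1) = 2*(2*1) = 2*2 = 4)
-33609 + w(k, o(-3) - 7) = -33609 + 4 = -33605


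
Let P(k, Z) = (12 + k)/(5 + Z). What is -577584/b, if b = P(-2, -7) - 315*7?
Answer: 288792/1105 ≈ 261.35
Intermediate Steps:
P(k, Z) = (12 + k)/(5 + Z)
b = -2210 (b = (12 - 2)/(5 - 7) - 315*7 = 10/(-2) - 2205 = -½*10 - 2205 = -5 - 2205 = -2210)
-577584/b = -577584/(-2210) = -577584*(-1/2210) = 288792/1105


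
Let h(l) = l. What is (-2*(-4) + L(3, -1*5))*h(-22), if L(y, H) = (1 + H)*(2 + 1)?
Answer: 88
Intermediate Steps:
L(y, H) = 3 + 3*H (L(y, H) = (1 + H)*3 = 3 + 3*H)
(-2*(-4) + L(3, -1*5))*h(-22) = (-2*(-4) + (3 + 3*(-1*5)))*(-22) = (8 + (3 + 3*(-5)))*(-22) = (8 + (3 - 15))*(-22) = (8 - 12)*(-22) = -4*(-22) = 88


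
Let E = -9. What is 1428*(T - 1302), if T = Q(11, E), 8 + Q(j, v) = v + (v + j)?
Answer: -1880676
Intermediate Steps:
Q(j, v) = -8 + j + 2*v (Q(j, v) = -8 + (v + (v + j)) = -8 + (v + (j + v)) = -8 + (j + 2*v) = -8 + j + 2*v)
T = -15 (T = -8 + 11 + 2*(-9) = -8 + 11 - 18 = -15)
1428*(T - 1302) = 1428*(-15 - 1302) = 1428*(-1317) = -1880676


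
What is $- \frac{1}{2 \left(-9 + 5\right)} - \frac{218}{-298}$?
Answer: $\frac{1021}{1192} \approx 0.85654$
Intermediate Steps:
$- \frac{1}{2 \left(-9 + 5\right)} - \frac{218}{-298} = - \frac{1}{2 \left(-4\right)} - - \frac{109}{149} = - \frac{1}{-8} + \frac{109}{149} = \left(-1\right) \left(- \frac{1}{8}\right) + \frac{109}{149} = \frac{1}{8} + \frac{109}{149} = \frac{1021}{1192}$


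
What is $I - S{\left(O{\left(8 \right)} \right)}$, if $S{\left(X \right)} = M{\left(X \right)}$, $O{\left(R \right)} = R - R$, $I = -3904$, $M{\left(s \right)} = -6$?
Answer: $-3898$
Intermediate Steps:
$O{\left(R \right)} = 0$
$S{\left(X \right)} = -6$
$I - S{\left(O{\left(8 \right)} \right)} = -3904 - -6 = -3904 + 6 = -3898$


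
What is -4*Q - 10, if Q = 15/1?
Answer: -70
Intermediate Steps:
Q = 15 (Q = 15*1 = 15)
-4*Q - 10 = -4*15 - 10 = -60 - 10 = -70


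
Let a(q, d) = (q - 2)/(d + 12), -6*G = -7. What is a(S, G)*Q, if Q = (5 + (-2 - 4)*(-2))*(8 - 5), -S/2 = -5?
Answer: 2448/79 ≈ 30.987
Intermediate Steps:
S = 10 (S = -2*(-5) = 10)
G = 7/6 (G = -1/6*(-7) = 7/6 ≈ 1.1667)
Q = 51 (Q = (5 - 6*(-2))*3 = (5 + 12)*3 = 17*3 = 51)
a(q, d) = (-2 + q)/(12 + d)
a(S, G)*Q = ((-2 + 10)/(12 + 7/6))*51 = (8/(79/6))*51 = ((6/79)*8)*51 = (48/79)*51 = 2448/79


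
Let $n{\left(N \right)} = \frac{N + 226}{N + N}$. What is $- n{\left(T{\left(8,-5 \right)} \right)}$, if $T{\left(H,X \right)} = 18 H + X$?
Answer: $- \frac{365}{278} \approx -1.313$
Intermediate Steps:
$T{\left(H,X \right)} = X + 18 H$
$n{\left(N \right)} = \frac{226 + N}{2 N}$
$- n{\left(T{\left(8,-5 \right)} \right)} = - \frac{226 + \left(-5 + 18 \cdot 8\right)}{2 \left(-5 + 18 \cdot 8\right)} = - \frac{226 + \left(-5 + 144\right)}{2 \left(-5 + 144\right)} = - \frac{226 + 139}{2 \cdot 139} = - \frac{365}{2 \cdot 139} = \left(-1\right) \frac{365}{278} = - \frac{365}{278}$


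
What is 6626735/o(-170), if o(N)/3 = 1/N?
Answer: -1126544950/3 ≈ -3.7552e+8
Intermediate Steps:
o(N) = 3/N
6626735/o(-170) = 6626735/((3/(-170))) = 6626735/((3*(-1/170))) = 6626735/(-3/170) = 6626735*(-170/3) = -1126544950/3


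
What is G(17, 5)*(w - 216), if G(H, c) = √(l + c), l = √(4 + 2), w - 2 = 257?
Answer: 43*√(5 + √6) ≈ 117.36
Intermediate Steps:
w = 259 (w = 2 + 257 = 259)
l = √6 ≈ 2.4495
G(H, c) = √(c + √6) (G(H, c) = √(√6 + c) = √(c + √6))
G(17, 5)*(w - 216) = √(5 + √6)*(259 - 216) = √(5 + √6)*43 = 43*√(5 + √6)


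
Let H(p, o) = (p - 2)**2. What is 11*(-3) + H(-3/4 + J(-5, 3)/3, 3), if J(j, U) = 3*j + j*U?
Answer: 2073/16 ≈ 129.56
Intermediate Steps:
J(j, U) = 3*j + U*j
H(p, o) = (-2 + p)**2
11*(-3) + H(-3/4 + J(-5, 3)/3, 3) = 11*(-3) + (-2 + (-3/4 - 5*(3 + 3)/3))**2 = -33 + (-2 + (-3*1/4 - 5*6*(1/3)))**2 = -33 + (-2 + (-3/4 - 30*1/3))**2 = -33 + (-2 + (-3/4 - 10))**2 = -33 + (-2 - 43/4)**2 = -33 + (-51/4)**2 = -33 + 2601/16 = 2073/16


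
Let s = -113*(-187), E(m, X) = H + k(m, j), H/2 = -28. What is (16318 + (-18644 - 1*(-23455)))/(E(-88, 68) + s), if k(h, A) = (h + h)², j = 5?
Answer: 21129/52051 ≈ 0.40593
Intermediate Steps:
H = -56 (H = 2*(-28) = -56)
k(h, A) = 4*h² (k(h, A) = (2*h)² = 4*h²)
E(m, X) = -56 + 4*m²
s = 21131
(16318 + (-18644 - 1*(-23455)))/(E(-88, 68) + s) = (16318 + (-18644 - 1*(-23455)))/((-56 + 4*(-88)²) + 21131) = (16318 + (-18644 + 23455))/((-56 + 4*7744) + 21131) = (16318 + 4811)/((-56 + 30976) + 21131) = 21129/(30920 + 21131) = 21129/52051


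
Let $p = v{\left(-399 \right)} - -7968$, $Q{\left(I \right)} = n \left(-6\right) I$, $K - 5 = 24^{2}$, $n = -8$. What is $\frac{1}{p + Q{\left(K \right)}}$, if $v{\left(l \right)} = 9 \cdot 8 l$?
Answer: $\frac{1}{7128} \approx 0.00014029$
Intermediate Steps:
$K = 581$ ($K = 5 + 24^{2} = 5 + 576 = 581$)
$Q{\left(I \right)} = 48 I$ ($Q{\left(I \right)} = \left(-8\right) \left(-6\right) I = 48 I$)
$v{\left(l \right)} = 72 l$
$p = -20760$ ($p = 72 \left(-399\right) - -7968 = -28728 + 7968 = -20760$)
$\frac{1}{p + Q{\left(K \right)}} = \frac{1}{-20760 + 48 \cdot 581} = \frac{1}{-20760 + 27888} = \frac{1}{7128}$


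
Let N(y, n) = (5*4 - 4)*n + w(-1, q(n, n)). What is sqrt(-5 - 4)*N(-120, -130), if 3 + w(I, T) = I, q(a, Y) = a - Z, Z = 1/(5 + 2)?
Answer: -6252*I ≈ -6252.0*I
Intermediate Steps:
Z = 1/7 ≈ 0.14286
q(a, Y) = -1/7 + a (q(a, Y) = a - 1*1/7 = a - 1/7 = -1/7 + a)
w(I, T) = -3 + I
N(y, n) = -4 + 16*n (N(y, n) = (5*4 - 4)*n + (-3 - 1) = (20 - 4)*n - 4 = 16*n - 4 = -4 + 16*n)
sqrt(-5 - 4)*N(-120, -130) = sqrt(-5 - 4)*(-4 + 16*(-130)) = sqrt(-9)*(-4 - 2080) = (3*I)*(-2084) = -6252*I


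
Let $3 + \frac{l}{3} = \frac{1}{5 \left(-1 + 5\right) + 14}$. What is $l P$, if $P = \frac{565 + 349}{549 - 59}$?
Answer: $- \frac{138471}{8330} \approx -16.623$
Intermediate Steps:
$P = \frac{457}{245}$ ($P = \frac{914}{490} = 914 \cdot \frac{1}{490} = \frac{457}{245} \approx 1.8653$)
$l = - \frac{303}{34}$ ($l = -9 + \frac{3}{5 \left(-1 + 5\right) + 14} = -9 + \frac{3}{5 \cdot 4 + 14} = -9 + \frac{3}{20 + 14} = -9 + \frac{3}{34} = - \frac{303}{34} \approx -8.9118$)
$l P = \left(- \frac{303}{34}\right) \frac{457}{245} = - \frac{138471}{8330}$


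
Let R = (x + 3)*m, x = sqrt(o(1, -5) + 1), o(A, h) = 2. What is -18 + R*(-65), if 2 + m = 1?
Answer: 177 + 65*sqrt(3) ≈ 289.58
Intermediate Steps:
m = -1 (m = -2 + 1 = -1)
x = sqrt(3) (x = sqrt(2 + 1) = sqrt(3) ≈ 1.7320)
R = -3 - sqrt(3) (R = (sqrt(3) + 3)*(-1) = (3 + sqrt(3))*(-1) = -3 - sqrt(3) ≈ -4.7320)
-18 + R*(-65) = -18 + (-3 - sqrt(3))*(-65) = -18 + (195 + 65*sqrt(3)) = 177 + 65*sqrt(3)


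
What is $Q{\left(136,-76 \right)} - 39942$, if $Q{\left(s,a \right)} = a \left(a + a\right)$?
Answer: $-28390$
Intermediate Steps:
$Q{\left(s,a \right)} = 2 a^{2}$ ($Q{\left(s,a \right)} = a 2 a = 2 a^{2}$)
$Q{\left(136,-76 \right)} - 39942 = 2 \left(-76\right)^{2} - 39942 = 2 \cdot 5776 - 39942 = 11552 - 39942 = -28390$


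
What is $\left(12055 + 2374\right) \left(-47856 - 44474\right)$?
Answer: $-1332229570$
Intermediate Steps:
$\left(12055 + 2374\right) \left(-47856 - 44474\right) = 14429 \left(-92330\right) = -1332229570$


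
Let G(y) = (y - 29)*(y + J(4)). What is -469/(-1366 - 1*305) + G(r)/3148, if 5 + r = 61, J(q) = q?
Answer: 1045858/1315077 ≈ 0.79528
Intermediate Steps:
r = 56 (r = -5 + 61 = 56)
G(y) = (-29 + y)*(4 + y) (G(y) = (y - 29)*(y + 4) = (-29 + y)*(4 + y))
-469/(-1366 - 1*305) + G(r)/3148 = -469/(-1366 - 1*305) + (-116 + 56² - 25*56)/3148 = -469/(-1366 - 305) + (-116 + 3136 - 1400)*(1/3148) = -469/(-1671) + 1620*(1/3148) = -469*(-1/1671) + 405/787 = 469/1671 + 405/787 = 1045858/1315077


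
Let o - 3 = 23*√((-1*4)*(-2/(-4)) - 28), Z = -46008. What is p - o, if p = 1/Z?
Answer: -138025/46008 - 23*I*√30 ≈ -3.0 - 125.98*I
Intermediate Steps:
p = -1/46008 (p = 1/(-46008) = -1/46008 ≈ -2.1735e-5)
o = 3 + 23*I*√30 (o = 3 + 23*√((-1*4)*(-2/(-4)) - 28) = 3 + 23*√(-(-8)*(-1)/4 - 28) = 3 + 23*√(-4*½ - 28) = 3 + 23*√(-2 - 28) = 3 + 23*√(-30) = 3 + 23*(I*√30) = 3 + 23*I*√30 ≈ 3.0 + 125.98*I)
p - o = -1/46008 - (3 + 23*I*√30) = -1/46008 + (-3 - 23*I*√30) = -138025/46008 - 23*I*√30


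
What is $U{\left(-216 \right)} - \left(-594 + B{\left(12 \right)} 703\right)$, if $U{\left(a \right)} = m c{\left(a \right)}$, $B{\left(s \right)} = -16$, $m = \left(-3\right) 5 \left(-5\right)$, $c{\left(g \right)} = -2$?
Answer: $11692$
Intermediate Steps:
$m = 75$ ($m = \left(-15\right) \left(-5\right) = 75$)
$U{\left(a \right)} = -150$ ($U{\left(a \right)} = 75 \left(-2\right) = -150$)
$U{\left(-216 \right)} - \left(-594 + B{\left(12 \right)} 703\right) = -150 - \left(-594 - 11248\right) = -150 - -11842 = -150 + 11842 = 11692$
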